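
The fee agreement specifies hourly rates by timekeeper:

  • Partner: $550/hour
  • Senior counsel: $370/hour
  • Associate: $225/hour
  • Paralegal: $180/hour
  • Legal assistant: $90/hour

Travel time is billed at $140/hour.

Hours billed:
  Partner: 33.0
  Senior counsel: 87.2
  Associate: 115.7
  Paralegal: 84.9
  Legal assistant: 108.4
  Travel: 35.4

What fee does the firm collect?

Partner: 33.0 × $550 = $18,150.00
Senior counsel: 87.2 × $370 = $32,264.00
Associate: 115.7 × $225 = $26,032.50
Paralegal: 84.9 × $180 = $15,282.00
Legal assistant: 108.4 × $90 = $9,756.00
Subtotal: $18,150.00 + $32,264.00 + $26,032.50 + $15,282.00 + $9,756.00 = $101,484.50
Travel: 35.4 × $140 = $4,956.00
Total: $101,484.50 + $4,956.00 = $106,440.50

$106,440.50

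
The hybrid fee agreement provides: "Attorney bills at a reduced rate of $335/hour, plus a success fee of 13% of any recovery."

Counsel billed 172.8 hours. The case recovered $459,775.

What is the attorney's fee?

Hourly: 172.8 × $335 = $57,888.00
Success fee: 13% of $459,775 = $59,770.75
Total: $57,888.00 + $59,770.75 = $117,658.75

$117,658.75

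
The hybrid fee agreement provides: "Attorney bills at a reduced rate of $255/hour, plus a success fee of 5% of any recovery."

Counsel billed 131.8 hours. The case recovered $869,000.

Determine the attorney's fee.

Hourly: 131.8 × $255 = $33,609.00
Success fee: 5% of $869,000 = $43,450.00
Total: $33,609.00 + $43,450.00 = $77,059.00

$77,059.00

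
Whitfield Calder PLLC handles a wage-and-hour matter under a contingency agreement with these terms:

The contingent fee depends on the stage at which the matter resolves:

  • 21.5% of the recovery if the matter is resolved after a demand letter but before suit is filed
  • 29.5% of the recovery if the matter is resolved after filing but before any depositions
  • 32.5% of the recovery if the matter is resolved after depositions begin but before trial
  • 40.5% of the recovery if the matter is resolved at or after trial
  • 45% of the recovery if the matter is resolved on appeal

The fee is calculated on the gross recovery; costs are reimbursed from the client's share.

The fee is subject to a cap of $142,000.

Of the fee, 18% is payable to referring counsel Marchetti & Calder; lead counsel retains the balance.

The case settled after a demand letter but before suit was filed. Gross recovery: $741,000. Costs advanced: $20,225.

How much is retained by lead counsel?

$116,440.00

Fee base is the gross recovery, $741,000; costs are reimbursed separately.
The matter settled after a demand letter but before suit was filed, so the 21.5% rate applies.
$741,000 × 21.5% = $159,315.00
$159,315.00 exceeds the $142,000 cap, so the fee is capped at $142,000.00.
Referral share: 18% of $142,000.00 = $25,560.00; lead counsel retains $142,000.00 − $25,560.00 = $116,440.00.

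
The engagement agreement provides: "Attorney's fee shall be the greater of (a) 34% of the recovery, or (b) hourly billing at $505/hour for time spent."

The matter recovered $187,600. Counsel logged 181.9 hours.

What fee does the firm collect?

(a) 34% of $187,600 = $63,784.00
(b) 181.9 × $505 = $91,859.50
The greater is (b): $91,859.50.

$91,859.50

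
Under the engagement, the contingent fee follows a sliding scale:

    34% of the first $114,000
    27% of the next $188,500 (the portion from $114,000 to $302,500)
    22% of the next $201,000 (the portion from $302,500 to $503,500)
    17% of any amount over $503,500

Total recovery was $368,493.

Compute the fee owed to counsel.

$104,173.46

First $114,000 at 34% = $38,760.00
Next $188,500 at 27% = $50,895.00
Remaining $65,993 at 22% = $14,518.46
Fee: $38,760.00 + $50,895.00 + $14,518.46 = $104,173.46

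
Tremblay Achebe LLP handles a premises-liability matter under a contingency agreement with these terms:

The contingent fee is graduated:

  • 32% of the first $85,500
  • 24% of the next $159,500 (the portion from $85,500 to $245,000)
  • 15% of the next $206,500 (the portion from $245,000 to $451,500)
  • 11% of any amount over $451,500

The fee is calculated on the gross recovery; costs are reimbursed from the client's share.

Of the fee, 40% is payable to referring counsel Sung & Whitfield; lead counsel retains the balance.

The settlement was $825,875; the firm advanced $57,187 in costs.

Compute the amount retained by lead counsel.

Fee base is the gross recovery, $825,875; costs are reimbursed separately.
First $85,500 at 32% = $27,360.00
Next $159,500 at 24% = $38,280.00
Next $206,500 at 15% = $30,975.00
Remaining $374,375 at 11% = $41,181.25
Fee: $27,360.00 + $38,280.00 + $30,975.00 + $41,181.25 = $137,796.25
Referral share: 40% of $137,796.25 = $55,118.50; lead counsel retains $137,796.25 − $55,118.50 = $82,677.75.

$82,677.75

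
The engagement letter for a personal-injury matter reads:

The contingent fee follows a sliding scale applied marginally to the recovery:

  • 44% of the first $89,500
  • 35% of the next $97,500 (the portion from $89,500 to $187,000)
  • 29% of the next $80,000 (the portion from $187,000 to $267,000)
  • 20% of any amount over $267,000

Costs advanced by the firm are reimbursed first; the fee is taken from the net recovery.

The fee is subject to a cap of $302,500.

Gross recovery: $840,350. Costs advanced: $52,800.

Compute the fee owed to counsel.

Fee base (net of costs): $840,350 − $52,800 = $787,550
First $89,500 at 44% = $39,380.00
Next $97,500 at 35% = $34,125.00
Next $80,000 at 29% = $23,200.00
Remaining $520,550 at 20% = $104,110.00
Fee: $39,380.00 + $34,125.00 + $23,200.00 + $104,110.00 = $200,815.00
$200,815.00 is under the $302,500 cap.

$200,815.00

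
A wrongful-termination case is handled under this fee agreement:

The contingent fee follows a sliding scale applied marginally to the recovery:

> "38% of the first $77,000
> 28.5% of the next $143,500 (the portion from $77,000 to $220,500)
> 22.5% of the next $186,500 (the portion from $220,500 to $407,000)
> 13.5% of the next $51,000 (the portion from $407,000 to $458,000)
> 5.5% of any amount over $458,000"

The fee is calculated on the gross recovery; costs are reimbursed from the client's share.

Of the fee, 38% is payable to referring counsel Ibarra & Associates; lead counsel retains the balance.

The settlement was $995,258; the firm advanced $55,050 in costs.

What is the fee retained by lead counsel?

$92,103.60

Fee base is the gross recovery, $995,258; costs are reimbursed separately.
First $77,000 at 38% = $29,260.00
Next $143,500 at 28.5% = $40,897.50
Next $186,500 at 22.5% = $41,962.50
Next $51,000 at 13.5% = $6,885.00
Remaining $537,258 at 5.5% = $29,549.19
Fee: $29,260.00 + $40,897.50 + $41,962.50 + $6,885.00 + $29,549.19 = $148,554.19
Referral share: 38% of $148,554.19 = $56,450.59; lead counsel retains $148,554.19 − $56,450.59 = $92,103.60.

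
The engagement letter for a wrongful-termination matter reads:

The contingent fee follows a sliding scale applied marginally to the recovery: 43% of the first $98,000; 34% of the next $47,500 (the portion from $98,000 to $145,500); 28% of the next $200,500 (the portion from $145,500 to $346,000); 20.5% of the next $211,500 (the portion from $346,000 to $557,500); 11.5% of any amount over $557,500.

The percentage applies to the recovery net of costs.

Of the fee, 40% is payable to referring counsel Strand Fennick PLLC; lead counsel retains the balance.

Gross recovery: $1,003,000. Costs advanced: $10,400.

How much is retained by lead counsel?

$124,694.40

Fee base (net of costs): $1,003,000 − $10,400 = $992,600
First $98,000 at 43% = $42,140.00
Next $47,500 at 34% = $16,150.00
Next $200,500 at 28% = $56,140.00
Next $211,500 at 20.5% = $43,357.50
Remaining $435,100 at 11.5% = $50,036.50
Fee: $42,140.00 + $16,150.00 + $56,140.00 + $43,357.50 + $50,036.50 = $207,824.00
Referral share: 40% of $207,824.00 = $83,129.60; lead counsel retains $207,824.00 − $83,129.60 = $124,694.40.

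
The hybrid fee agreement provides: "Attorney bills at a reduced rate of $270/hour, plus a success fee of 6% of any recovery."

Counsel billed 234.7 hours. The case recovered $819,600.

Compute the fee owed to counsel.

$112,545.00

Hourly: 234.7 × $270 = $63,369.00
Success fee: 6% of $819,600 = $49,176.00
Total: $63,369.00 + $49,176.00 = $112,545.00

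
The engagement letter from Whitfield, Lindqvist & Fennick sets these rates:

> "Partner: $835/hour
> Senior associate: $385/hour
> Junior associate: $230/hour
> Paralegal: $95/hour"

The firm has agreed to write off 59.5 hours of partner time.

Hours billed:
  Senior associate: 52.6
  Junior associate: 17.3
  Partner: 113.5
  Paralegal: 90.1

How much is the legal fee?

$77,879.50

Partner: 113.5 × $835 = $94,772.50
Senior associate: 52.6 × $385 = $20,251.00
Junior associate: 17.3 × $230 = $3,979.00
Paralegal: 90.1 × $95 = $8,559.50
Subtotal: $127,562.00
Write-off: 59.5 × $835 = $49,682.50
Total: $127,562.00 − $49,682.50 = $77,879.50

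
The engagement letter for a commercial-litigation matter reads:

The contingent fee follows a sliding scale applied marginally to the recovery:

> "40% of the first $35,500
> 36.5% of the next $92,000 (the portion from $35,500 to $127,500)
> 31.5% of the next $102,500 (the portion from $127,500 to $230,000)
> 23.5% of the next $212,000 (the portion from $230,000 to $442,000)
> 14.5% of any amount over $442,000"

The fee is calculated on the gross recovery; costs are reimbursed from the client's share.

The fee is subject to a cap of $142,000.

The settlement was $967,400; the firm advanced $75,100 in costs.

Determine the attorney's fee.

Fee base is the gross recovery, $967,400; costs are reimbursed separately.
First $35,500 at 40% = $14,200.00
Next $92,000 at 36.5% = $33,580.00
Next $102,500 at 31.5% = $32,287.50
Next $212,000 at 23.5% = $49,820.00
Remaining $525,400 at 14.5% = $76,183.00
Fee: $14,200.00 + $33,580.00 + $32,287.50 + $49,820.00 + $76,183.00 = $206,070.50
$206,070.50 exceeds the $142,000 cap, so the fee is capped at $142,000.00.

$142,000.00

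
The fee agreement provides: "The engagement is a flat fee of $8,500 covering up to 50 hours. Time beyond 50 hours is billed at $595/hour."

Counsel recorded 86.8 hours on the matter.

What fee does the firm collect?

$30,396.00

Flat fee: $8,500.00
Excess hours: 86.8 − 50 = 36.8
Overrun: 36.8 × $595 = $21,896.00
Total: $8,500.00 + $21,896.00 = $30,396.00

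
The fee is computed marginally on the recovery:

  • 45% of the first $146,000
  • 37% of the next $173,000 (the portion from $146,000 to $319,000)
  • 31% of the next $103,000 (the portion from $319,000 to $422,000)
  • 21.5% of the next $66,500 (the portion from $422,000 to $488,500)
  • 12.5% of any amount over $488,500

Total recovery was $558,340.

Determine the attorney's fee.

First $146,000 at 45% = $65,700.00
Next $173,000 at 37% = $64,010.00
Next $103,000 at 31% = $31,930.00
Next $66,500 at 21.5% = $14,297.50
Remaining $69,840 at 12.5% = $8,730.00
Fee: $65,700.00 + $64,010.00 + $31,930.00 + $14,297.50 + $8,730.00 = $184,667.50

$184,667.50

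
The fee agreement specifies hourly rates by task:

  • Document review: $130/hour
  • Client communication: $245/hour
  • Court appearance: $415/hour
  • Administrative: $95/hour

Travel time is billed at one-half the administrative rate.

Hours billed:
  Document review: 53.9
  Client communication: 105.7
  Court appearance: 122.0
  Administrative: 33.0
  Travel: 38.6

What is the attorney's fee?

Document review: 53.9 × $130 = $7,007.00
Client communication: 105.7 × $245 = $25,896.50
Court appearance: 122.0 × $415 = $50,630.00
Administrative: 33.0 × $95 = $3,135.00
Subtotal: $7,007.00 + $25,896.50 + $50,630.00 + $3,135.00 = $86,668.50
Travel: 38.6 × ($95 ÷ 2) = 38.6 × $47.50 = $1,833.50
Total: $86,668.50 + $1,833.50 = $88,502.00

$88,502.00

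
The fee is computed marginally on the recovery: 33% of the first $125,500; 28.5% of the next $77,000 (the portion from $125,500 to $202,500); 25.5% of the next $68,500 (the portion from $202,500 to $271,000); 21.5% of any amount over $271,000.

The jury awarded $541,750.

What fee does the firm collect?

First $125,500 at 33% = $41,415.00
Next $77,000 at 28.5% = $21,945.00
Next $68,500 at 25.5% = $17,467.50
Remaining $270,750 at 21.5% = $58,211.25
Fee: $41,415.00 + $21,945.00 + $17,467.50 + $58,211.25 = $139,038.75

$139,038.75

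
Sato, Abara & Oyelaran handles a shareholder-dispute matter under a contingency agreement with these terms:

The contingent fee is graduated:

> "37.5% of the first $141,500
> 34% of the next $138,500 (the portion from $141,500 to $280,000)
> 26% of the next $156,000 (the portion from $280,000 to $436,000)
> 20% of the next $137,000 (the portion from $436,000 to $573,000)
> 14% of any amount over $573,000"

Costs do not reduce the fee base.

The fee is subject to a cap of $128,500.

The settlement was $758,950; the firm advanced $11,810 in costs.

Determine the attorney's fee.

Fee base is the gross recovery, $758,950; costs are reimbursed separately.
First $141,500 at 37.5% = $53,062.50
Next $138,500 at 34% = $47,090.00
Next $156,000 at 26% = $40,560.00
Next $137,000 at 20% = $27,400.00
Remaining $185,950 at 14% = $26,033.00
Fee: $53,062.50 + $47,090.00 + $40,560.00 + $27,400.00 + $26,033.00 = $194,145.50
$194,145.50 exceeds the $128,500 cap, so the fee is capped at $128,500.00.

$128,500.00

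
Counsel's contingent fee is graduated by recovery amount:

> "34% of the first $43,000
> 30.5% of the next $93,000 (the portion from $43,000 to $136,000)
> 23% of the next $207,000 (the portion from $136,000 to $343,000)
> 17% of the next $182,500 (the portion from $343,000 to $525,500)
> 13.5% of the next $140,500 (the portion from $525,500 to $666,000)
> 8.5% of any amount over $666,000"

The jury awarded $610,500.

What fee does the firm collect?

First $43,000 at 34% = $14,620.00
Next $93,000 at 30.5% = $28,365.00
Next $207,000 at 23% = $47,610.00
Next $182,500 at 17% = $31,025.00
Remaining $85,000 at 13.5% = $11,475.00
Fee: $14,620.00 + $28,365.00 + $47,610.00 + $31,025.00 + $11,475.00 = $133,095.00

$133,095.00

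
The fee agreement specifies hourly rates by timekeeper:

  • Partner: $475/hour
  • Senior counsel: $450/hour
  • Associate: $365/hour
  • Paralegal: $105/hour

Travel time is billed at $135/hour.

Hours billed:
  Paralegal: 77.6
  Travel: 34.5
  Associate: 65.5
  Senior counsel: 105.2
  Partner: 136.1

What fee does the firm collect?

$148,700.50

Partner: 136.1 × $475 = $64,647.50
Senior counsel: 105.2 × $450 = $47,340.00
Associate: 65.5 × $365 = $23,907.50
Paralegal: 77.6 × $105 = $8,148.00
Subtotal: $64,647.50 + $47,340.00 + $23,907.50 + $8,148.00 = $144,043.00
Travel: 34.5 × $135 = $4,657.50
Total: $144,043.00 + $4,657.50 = $148,700.50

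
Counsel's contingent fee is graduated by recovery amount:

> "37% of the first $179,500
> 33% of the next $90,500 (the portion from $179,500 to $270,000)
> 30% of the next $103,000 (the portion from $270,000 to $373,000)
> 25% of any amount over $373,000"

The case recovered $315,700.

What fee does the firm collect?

First $179,500 at 37% = $66,415.00
Next $90,500 at 33% = $29,865.00
Remaining $45,700 at 30% = $13,710.00
Fee: $66,415.00 + $29,865.00 + $13,710.00 = $109,990.00

$109,990.00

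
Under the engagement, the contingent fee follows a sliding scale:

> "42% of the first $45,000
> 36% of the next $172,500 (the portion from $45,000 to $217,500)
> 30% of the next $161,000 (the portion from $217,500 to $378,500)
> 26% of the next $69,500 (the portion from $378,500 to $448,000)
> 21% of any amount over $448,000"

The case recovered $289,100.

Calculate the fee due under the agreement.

$102,480.00

First $45,000 at 42% = $18,900.00
Next $172,500 at 36% = $62,100.00
Remaining $71,600 at 30% = $21,480.00
Fee: $18,900.00 + $62,100.00 + $21,480.00 = $102,480.00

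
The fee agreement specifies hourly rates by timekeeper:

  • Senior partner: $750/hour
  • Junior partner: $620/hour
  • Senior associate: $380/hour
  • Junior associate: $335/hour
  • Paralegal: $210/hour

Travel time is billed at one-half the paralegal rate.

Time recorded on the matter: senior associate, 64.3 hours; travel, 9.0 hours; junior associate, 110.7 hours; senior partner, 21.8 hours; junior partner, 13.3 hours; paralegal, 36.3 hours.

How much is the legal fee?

$94,682.50

Senior partner: 21.8 × $750 = $16,350.00
Junior partner: 13.3 × $620 = $8,246.00
Senior associate: 64.3 × $380 = $24,434.00
Junior associate: 110.7 × $335 = $37,084.50
Paralegal: 36.3 × $210 = $7,623.00
Subtotal: $16,350.00 + $8,246.00 + $24,434.00 + $37,084.50 + $7,623.00 = $93,737.50
Travel: 9.0 × ($210 ÷ 2) = 9.0 × $105.00 = $945.00
Total: $93,737.50 + $945.00 = $94,682.50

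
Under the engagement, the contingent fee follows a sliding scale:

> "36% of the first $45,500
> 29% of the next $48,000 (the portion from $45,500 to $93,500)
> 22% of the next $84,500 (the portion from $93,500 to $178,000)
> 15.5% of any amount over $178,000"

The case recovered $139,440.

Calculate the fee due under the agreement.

First $45,500 at 36% = $16,380.00
Next $48,000 at 29% = $13,920.00
Remaining $45,940 at 22% = $10,106.80
Fee: $16,380.00 + $13,920.00 + $10,106.80 = $40,406.80

$40,406.80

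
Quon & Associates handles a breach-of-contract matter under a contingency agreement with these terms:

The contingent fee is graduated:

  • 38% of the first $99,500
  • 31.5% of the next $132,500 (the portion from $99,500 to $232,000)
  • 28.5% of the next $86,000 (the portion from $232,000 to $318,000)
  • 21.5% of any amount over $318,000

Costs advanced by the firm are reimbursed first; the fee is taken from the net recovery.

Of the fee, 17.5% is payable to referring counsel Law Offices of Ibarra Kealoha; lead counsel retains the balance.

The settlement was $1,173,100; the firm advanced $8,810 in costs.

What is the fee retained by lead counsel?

Fee base (net of costs): $1,173,100 − $8,810 = $1,164,290
First $99,500 at 38% = $37,810.00
Next $132,500 at 31.5% = $41,737.50
Next $86,000 at 28.5% = $24,510.00
Remaining $846,290 at 21.5% = $181,952.35
Fee: $37,810.00 + $41,737.50 + $24,510.00 + $181,952.35 = $286,009.85
Referral share: 17.5% of $286,009.85 = $50,051.72; lead counsel retains $286,009.85 − $50,051.72 = $235,958.13.

$235,958.13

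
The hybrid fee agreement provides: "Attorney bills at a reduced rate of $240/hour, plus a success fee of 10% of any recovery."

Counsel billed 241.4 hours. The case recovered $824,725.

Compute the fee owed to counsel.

$140,408.50

Hourly: 241.4 × $240 = $57,936.00
Success fee: 10% of $824,725 = $82,472.50
Total: $57,936.00 + $82,472.50 = $140,408.50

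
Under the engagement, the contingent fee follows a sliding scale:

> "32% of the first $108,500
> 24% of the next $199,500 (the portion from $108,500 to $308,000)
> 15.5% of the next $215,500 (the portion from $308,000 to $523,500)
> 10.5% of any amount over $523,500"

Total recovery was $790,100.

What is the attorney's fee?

$143,995.50

First $108,500 at 32% = $34,720.00
Next $199,500 at 24% = $47,880.00
Next $215,500 at 15.5% = $33,402.50
Remaining $266,600 at 10.5% = $27,993.00
Fee: $34,720.00 + $47,880.00 + $33,402.50 + $27,993.00 = $143,995.50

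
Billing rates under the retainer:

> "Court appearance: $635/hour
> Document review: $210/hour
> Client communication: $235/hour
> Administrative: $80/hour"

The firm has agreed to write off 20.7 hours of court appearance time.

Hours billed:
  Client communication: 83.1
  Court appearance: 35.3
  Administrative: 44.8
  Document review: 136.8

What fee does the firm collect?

Court appearance: 35.3 × $635 = $22,415.50
Document review: 136.8 × $210 = $28,728.00
Client communication: 83.1 × $235 = $19,528.50
Administrative: 44.8 × $80 = $3,584.00
Subtotal: $74,256.00
Write-off: 20.7 × $635 = $13,144.50
Total: $74,256.00 − $13,144.50 = $61,111.50

$61,111.50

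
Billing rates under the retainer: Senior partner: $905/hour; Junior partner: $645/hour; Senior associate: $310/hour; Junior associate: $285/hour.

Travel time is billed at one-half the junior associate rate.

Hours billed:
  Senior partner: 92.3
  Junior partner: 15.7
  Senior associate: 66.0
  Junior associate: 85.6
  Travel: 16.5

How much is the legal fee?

Senior partner: 92.3 × $905 = $83,531.50
Junior partner: 15.7 × $645 = $10,126.50
Senior associate: 66.0 × $310 = $20,460.00
Junior associate: 85.6 × $285 = $24,396.00
Subtotal: $83,531.50 + $10,126.50 + $20,460.00 + $24,396.00 = $138,514.00
Travel: 16.5 × ($285 ÷ 2) = 16.5 × $142.50 = $2,351.25
Total: $138,514.00 + $2,351.25 = $140,865.25

$140,865.25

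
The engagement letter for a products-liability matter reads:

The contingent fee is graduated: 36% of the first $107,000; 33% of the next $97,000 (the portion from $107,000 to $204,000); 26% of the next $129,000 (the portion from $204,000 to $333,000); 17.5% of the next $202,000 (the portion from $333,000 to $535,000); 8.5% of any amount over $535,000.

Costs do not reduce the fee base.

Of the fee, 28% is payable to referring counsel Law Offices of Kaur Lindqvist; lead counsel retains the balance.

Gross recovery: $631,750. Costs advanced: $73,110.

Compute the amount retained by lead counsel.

Fee base is the gross recovery, $631,750; costs are reimbursed separately.
First $107,000 at 36% = $38,520.00
Next $97,000 at 33% = $32,010.00
Next $129,000 at 26% = $33,540.00
Next $202,000 at 17.5% = $35,350.00
Remaining $96,750 at 8.5% = $8,223.75
Fee: $38,520.00 + $32,010.00 + $33,540.00 + $35,350.00 + $8,223.75 = $147,643.75
Referral share: 28% of $147,643.75 = $41,340.25; lead counsel retains $147,643.75 − $41,340.25 = $106,303.50.

$106,303.50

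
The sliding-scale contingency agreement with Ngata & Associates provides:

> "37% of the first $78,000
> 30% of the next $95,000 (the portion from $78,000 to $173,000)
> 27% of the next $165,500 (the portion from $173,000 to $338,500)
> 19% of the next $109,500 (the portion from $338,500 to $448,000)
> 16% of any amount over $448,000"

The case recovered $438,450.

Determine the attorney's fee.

First $78,000 at 37% = $28,860.00
Next $95,000 at 30% = $28,500.00
Next $165,500 at 27% = $44,685.00
Remaining $99,950 at 19% = $18,990.50
Fee: $28,860.00 + $28,500.00 + $44,685.00 + $18,990.50 = $121,035.50

$121,035.50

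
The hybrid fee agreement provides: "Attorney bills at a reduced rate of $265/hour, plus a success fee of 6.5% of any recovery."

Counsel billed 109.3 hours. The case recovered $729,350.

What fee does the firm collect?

$76,372.25

Hourly: 109.3 × $265 = $28,964.50
Success fee: 6.5% of $729,350 = $47,407.75
Total: $28,964.50 + $47,407.75 = $76,372.25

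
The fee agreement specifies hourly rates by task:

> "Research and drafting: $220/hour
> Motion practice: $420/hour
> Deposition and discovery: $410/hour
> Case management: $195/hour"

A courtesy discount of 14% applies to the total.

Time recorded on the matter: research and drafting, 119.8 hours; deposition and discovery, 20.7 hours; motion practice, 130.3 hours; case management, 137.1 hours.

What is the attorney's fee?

Research and drafting: 119.8 × $220 = $26,356.00
Motion practice: 130.3 × $420 = $54,726.00
Deposition and discovery: 20.7 × $410 = $8,487.00
Case management: 137.1 × $195 = $26,734.50
Subtotal: $116,303.50
Less 14% discount: −$16,282.49
Total: $116,303.50 − $16,282.49 = $100,021.01

$100,021.01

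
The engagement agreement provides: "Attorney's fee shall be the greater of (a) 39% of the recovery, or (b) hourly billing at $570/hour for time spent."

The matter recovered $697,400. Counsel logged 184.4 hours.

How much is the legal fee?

$271,986.00

(a) 39% of $697,400 = $271,986.00
(b) 184.4 × $570 = $105,108.00
The greater is (a): $271,986.00.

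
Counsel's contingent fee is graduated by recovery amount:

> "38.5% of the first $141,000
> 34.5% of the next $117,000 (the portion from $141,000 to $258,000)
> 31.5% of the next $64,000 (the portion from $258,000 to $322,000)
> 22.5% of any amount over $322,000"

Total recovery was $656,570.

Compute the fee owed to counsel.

$190,088.25

First $141,000 at 38.5% = $54,285.00
Next $117,000 at 34.5% = $40,365.00
Next $64,000 at 31.5% = $20,160.00
Remaining $334,570 at 22.5% = $75,278.25
Fee: $54,285.00 + $40,365.00 + $20,160.00 + $75,278.25 = $190,088.25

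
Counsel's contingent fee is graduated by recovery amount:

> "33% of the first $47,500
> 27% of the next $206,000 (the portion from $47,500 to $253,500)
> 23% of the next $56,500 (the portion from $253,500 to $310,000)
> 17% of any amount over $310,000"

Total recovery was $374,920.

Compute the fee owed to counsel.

$95,326.40

First $47,500 at 33% = $15,675.00
Next $206,000 at 27% = $55,620.00
Next $56,500 at 23% = $12,995.00
Remaining $64,920 at 17% = $11,036.40
Fee: $15,675.00 + $55,620.00 + $12,995.00 + $11,036.40 = $95,326.40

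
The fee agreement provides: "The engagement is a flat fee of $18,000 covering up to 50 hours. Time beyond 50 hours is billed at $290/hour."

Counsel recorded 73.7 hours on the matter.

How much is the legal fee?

Flat fee: $18,000.00
Excess hours: 73.7 − 50 = 23.7
Overrun: 23.7 × $290 = $6,873.00
Total: $18,000.00 + $6,873.00 = $24,873.00

$24,873.00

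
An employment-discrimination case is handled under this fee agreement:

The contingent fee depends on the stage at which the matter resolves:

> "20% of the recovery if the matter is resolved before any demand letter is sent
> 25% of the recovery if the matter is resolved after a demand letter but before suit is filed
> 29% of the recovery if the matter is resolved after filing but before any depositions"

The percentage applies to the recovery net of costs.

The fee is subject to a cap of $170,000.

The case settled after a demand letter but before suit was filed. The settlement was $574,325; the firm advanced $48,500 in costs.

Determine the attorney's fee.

Fee base (net of costs): $574,325 − $48,500 = $525,825
The matter settled after a demand letter but before suit was filed, so the 25% rate applies.
$525,825 × 25% = $131,456.25
$131,456.25 is under the $170,000 cap.

$131,456.25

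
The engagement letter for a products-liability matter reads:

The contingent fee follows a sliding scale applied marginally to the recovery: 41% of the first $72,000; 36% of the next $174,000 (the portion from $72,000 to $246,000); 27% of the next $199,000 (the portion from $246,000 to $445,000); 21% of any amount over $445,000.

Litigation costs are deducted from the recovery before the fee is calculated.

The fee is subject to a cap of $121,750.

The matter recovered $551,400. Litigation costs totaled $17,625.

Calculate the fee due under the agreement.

$121,750.00

Fee base (net of costs): $551,400 − $17,625 = $533,775
First $72,000 at 41% = $29,520.00
Next $174,000 at 36% = $62,640.00
Next $199,000 at 27% = $53,730.00
Remaining $88,775 at 21% = $18,642.75
Fee: $29,520.00 + $62,640.00 + $53,730.00 + $18,642.75 = $164,532.75
$164,532.75 exceeds the $121,750 cap, so the fee is capped at $121,750.00.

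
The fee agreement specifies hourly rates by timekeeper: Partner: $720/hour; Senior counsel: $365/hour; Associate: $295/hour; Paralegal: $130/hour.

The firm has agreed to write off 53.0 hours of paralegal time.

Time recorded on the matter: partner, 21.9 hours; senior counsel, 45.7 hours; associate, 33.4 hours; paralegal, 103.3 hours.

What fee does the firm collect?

Partner: 21.9 × $720 = $15,768.00
Senior counsel: 45.7 × $365 = $16,680.50
Associate: 33.4 × $295 = $9,853.00
Paralegal: 103.3 × $130 = $13,429.00
Subtotal: $55,730.50
Write-off: 53.0 × $130 = $6,890.00
Total: $55,730.50 − $6,890.00 = $48,840.50

$48,840.50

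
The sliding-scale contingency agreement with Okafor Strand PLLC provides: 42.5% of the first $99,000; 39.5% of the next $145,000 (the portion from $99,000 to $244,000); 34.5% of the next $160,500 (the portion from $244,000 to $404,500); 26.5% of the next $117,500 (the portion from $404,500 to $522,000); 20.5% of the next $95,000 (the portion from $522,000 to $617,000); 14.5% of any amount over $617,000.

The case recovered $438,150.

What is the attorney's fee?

$163,639.75

First $99,000 at 42.5% = $42,075.00
Next $145,000 at 39.5% = $57,275.00
Next $160,500 at 34.5% = $55,372.50
Remaining $33,650 at 26.5% = $8,917.25
Fee: $42,075.00 + $57,275.00 + $55,372.50 + $8,917.25 = $163,639.75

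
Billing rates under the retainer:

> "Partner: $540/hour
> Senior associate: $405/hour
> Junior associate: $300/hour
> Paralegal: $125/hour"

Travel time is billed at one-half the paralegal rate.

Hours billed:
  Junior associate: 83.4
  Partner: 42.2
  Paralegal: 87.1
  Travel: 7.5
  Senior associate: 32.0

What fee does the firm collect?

Partner: 42.2 × $540 = $22,788.00
Senior associate: 32.0 × $405 = $12,960.00
Junior associate: 83.4 × $300 = $25,020.00
Paralegal: 87.1 × $125 = $10,887.50
Subtotal: $22,788.00 + $12,960.00 + $25,020.00 + $10,887.50 = $71,655.50
Travel: 7.5 × ($125 ÷ 2) = 7.5 × $62.50 = $468.75
Total: $71,655.50 + $468.75 = $72,124.25

$72,124.25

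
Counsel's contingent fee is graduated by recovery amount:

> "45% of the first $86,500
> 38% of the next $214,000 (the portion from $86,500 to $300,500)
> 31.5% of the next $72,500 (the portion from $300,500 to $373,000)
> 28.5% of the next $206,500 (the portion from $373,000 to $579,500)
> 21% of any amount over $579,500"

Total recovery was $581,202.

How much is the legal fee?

First $86,500 at 45% = $38,925.00
Next $214,000 at 38% = $81,320.00
Next $72,500 at 31.5% = $22,837.50
Next $206,500 at 28.5% = $58,852.50
Remaining $1,702 at 21% = $357.42
Fee: $38,925.00 + $81,320.00 + $22,837.50 + $58,852.50 + $357.42 = $202,292.42

$202,292.42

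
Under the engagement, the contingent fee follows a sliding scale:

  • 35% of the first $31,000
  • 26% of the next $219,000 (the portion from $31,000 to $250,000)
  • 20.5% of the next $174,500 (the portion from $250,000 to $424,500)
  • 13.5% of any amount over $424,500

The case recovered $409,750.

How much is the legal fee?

First $31,000 at 35% = $10,850.00
Next $219,000 at 26% = $56,940.00
Remaining $159,750 at 20.5% = $32,748.75
Fee: $10,850.00 + $56,940.00 + $32,748.75 = $100,538.75

$100,538.75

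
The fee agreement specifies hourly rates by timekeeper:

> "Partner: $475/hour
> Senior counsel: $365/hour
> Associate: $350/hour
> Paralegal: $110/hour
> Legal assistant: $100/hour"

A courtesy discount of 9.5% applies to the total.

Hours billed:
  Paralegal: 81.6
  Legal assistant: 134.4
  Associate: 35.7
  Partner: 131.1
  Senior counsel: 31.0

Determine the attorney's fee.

$98,191.14

Partner: 131.1 × $475 = $62,272.50
Senior counsel: 31.0 × $365 = $11,315.00
Associate: 35.7 × $350 = $12,495.00
Paralegal: 81.6 × $110 = $8,976.00
Legal assistant: 134.4 × $100 = $13,440.00
Subtotal: $108,498.50
Less 9.5% discount: −$10,307.36
Total: $108,498.50 − $10,307.36 = $98,191.14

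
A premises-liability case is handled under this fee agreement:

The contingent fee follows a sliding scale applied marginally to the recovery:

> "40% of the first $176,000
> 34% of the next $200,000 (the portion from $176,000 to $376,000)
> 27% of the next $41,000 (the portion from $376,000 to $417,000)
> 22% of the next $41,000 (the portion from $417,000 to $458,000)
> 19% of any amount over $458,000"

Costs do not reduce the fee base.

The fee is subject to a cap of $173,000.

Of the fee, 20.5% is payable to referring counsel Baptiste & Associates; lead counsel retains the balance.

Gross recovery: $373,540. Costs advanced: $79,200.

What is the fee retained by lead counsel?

$109,363.06

Fee base is the gross recovery, $373,540; costs are reimbursed separately.
First $176,000 at 40% = $70,400.00
Remaining $197,540 at 34% = $67,163.60
Fee: $70,400.00 + $67,163.60 = $137,563.60
$137,563.60 is under the $173,000 cap.
Referral share: 20.5% of $137,563.60 = $28,200.54; lead counsel retains $137,563.60 − $28,200.54 = $109,363.06.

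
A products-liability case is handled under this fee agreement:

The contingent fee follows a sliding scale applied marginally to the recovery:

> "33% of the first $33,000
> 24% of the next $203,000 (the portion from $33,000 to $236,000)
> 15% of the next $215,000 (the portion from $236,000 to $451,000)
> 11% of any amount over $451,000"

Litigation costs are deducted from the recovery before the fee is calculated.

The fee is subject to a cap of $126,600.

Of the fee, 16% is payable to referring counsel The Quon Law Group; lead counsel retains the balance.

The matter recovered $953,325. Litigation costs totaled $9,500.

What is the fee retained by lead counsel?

Fee base (net of costs): $953,325 − $9,500 = $943,825
First $33,000 at 33% = $10,890.00
Next $203,000 at 24% = $48,720.00
Next $215,000 at 15% = $32,250.00
Remaining $492,825 at 11% = $54,210.75
Fee: $10,890.00 + $48,720.00 + $32,250.00 + $54,210.75 = $146,070.75
$146,070.75 exceeds the $126,600 cap, so the fee is capped at $126,600.00.
Referral share: 16% of $126,600.00 = $20,256.00; lead counsel retains $126,600.00 − $20,256.00 = $106,344.00.

$106,344.00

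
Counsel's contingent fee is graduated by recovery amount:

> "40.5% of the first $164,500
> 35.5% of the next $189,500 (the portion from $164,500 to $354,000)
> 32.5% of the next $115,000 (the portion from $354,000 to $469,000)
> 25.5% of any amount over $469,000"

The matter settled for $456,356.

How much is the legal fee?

$167,160.70

First $164,500 at 40.5% = $66,622.50
Next $189,500 at 35.5% = $67,272.50
Remaining $102,356 at 32.5% = $33,265.70
Fee: $66,622.50 + $67,272.50 + $33,265.70 = $167,160.70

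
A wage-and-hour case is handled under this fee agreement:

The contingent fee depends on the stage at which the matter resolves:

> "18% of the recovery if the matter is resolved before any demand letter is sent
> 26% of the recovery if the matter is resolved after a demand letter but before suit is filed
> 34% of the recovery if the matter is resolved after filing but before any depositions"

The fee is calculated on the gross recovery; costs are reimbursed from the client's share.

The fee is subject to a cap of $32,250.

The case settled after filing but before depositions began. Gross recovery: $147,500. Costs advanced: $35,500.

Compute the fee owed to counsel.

$32,250.00

Fee base is the gross recovery, $147,500; costs are reimbursed separately.
The matter settled after filing but before depositions began, so the 34% rate applies.
$147,500 × 34% = $50,150.00
$50,150.00 exceeds the $32,250 cap, so the fee is capped at $32,250.00.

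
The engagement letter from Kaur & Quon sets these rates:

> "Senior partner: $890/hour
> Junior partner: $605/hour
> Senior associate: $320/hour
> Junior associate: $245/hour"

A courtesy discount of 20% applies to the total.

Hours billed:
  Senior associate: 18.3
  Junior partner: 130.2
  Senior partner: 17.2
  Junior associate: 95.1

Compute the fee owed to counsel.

Senior partner: 17.2 × $890 = $15,308.00
Junior partner: 130.2 × $605 = $78,771.00
Senior associate: 18.3 × $320 = $5,856.00
Junior associate: 95.1 × $245 = $23,299.50
Subtotal: $123,234.50
Less 20% discount: −$24,646.90
Total: $123,234.50 − $24,646.90 = $98,587.60

$98,587.60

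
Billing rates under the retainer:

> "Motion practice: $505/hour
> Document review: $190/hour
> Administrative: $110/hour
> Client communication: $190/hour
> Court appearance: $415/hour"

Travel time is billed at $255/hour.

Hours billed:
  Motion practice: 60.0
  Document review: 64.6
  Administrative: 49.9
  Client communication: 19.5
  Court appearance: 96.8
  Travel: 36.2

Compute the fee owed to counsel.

$101,171.00

Motion practice: 60.0 × $505 = $30,300.00
Document review: 64.6 × $190 = $12,274.00
Administrative: 49.9 × $110 = $5,489.00
Client communication: 19.5 × $190 = $3,705.00
Court appearance: 96.8 × $415 = $40,172.00
Subtotal: $30,300.00 + $12,274.00 + $5,489.00 + $3,705.00 + $40,172.00 = $91,940.00
Travel: 36.2 × $255 = $9,231.00
Total: $91,940.00 + $9,231.00 = $101,171.00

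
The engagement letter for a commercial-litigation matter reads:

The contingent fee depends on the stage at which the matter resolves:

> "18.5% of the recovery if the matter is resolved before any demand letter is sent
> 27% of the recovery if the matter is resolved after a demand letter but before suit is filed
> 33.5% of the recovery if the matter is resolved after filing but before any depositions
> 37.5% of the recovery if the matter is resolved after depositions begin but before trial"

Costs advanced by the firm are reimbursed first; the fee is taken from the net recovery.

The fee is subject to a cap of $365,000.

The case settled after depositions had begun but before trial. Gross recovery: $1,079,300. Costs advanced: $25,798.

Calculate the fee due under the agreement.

$365,000.00

Fee base (net of costs): $1,079,300 − $25,798 = $1,053,502
The matter settled after depositions had begun but before trial, so the 37.5% rate applies.
$1,053,502 × 37.5% = $395,063.25
$395,063.25 exceeds the $365,000 cap, so the fee is capped at $365,000.00.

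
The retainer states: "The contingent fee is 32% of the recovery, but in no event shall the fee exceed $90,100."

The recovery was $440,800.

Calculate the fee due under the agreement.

32% of $440,800 = $141,056.00
That exceeds the $90,100 cap, so the fee is capped at $90,100.

$90,100.00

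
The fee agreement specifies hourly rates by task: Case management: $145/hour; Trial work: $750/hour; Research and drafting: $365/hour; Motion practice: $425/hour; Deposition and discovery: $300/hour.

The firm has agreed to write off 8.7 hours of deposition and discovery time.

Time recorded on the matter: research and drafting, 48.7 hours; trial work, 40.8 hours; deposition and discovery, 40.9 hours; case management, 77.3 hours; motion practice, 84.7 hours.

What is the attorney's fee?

Case management: 77.3 × $145 = $11,208.50
Trial work: 40.8 × $750 = $30,600.00
Research and drafting: 48.7 × $365 = $17,775.50
Motion practice: 84.7 × $425 = $35,997.50
Deposition and discovery: 40.9 × $300 = $12,270.00
Subtotal: $107,851.50
Write-off: 8.7 × $300 = $2,610.00
Total: $107,851.50 − $2,610.00 = $105,241.50

$105,241.50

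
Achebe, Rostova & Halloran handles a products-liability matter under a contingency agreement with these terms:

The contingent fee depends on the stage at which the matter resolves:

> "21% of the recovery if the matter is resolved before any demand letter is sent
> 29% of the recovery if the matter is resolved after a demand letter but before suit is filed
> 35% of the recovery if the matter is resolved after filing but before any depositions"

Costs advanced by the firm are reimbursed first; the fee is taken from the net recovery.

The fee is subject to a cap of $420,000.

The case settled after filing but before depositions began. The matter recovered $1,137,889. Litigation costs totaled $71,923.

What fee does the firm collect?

Fee base (net of costs): $1,137,889 − $71,923 = $1,065,966
The matter settled after filing but before depositions began, so the 35% rate applies.
$1,065,966 × 35% = $373,088.10
$373,088.10 is under the $420,000 cap.

$373,088.10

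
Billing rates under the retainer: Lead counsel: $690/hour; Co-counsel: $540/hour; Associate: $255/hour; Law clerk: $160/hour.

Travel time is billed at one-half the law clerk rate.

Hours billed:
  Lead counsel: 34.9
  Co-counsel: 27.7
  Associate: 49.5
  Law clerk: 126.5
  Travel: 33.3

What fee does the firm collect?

Lead counsel: 34.9 × $690 = $24,081.00
Co-counsel: 27.7 × $540 = $14,958.00
Associate: 49.5 × $255 = $12,622.50
Law clerk: 126.5 × $160 = $20,240.00
Subtotal: $24,081.00 + $14,958.00 + $12,622.50 + $20,240.00 = $71,901.50
Travel: 33.3 × ($160 ÷ 2) = 33.3 × $80.00 = $2,664.00
Total: $71,901.50 + $2,664.00 = $74,565.50

$74,565.50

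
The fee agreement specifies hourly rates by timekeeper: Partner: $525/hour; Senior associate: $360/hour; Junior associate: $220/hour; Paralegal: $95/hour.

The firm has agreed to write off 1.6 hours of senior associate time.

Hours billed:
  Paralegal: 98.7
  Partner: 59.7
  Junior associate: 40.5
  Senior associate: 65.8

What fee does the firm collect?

Partner: 59.7 × $525 = $31,342.50
Senior associate: 65.8 × $360 = $23,688.00
Junior associate: 40.5 × $220 = $8,910.00
Paralegal: 98.7 × $95 = $9,376.50
Subtotal: $73,317.00
Write-off: 1.6 × $360 = $576.00
Total: $73,317.00 − $576.00 = $72,741.00

$72,741.00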